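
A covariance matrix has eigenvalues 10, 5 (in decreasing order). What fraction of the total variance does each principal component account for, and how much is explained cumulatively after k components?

Step 1 — total variance = trace(Sigma) = Σ λ_i = 10 + 5 = 15.

Step 2 — fraction explained by component i = λ_i / Σ λ:
  PC1: 10/15 = 0.6667
  PC2: 5/15 = 0.3333

Step 3 — cumulative fraction after k components = (λ_1 + ... + λ_k) / Σ λ:
  k = 1: 10/15 = 0.6667
  k = 2: (10 + 5)/15 = 15/15 = 1

Summary (fraction, with percent):

explained: PC1 0.6667 (66.67%), PC2 0.3333 (33.33%);  cumulative: 0.6667, 1


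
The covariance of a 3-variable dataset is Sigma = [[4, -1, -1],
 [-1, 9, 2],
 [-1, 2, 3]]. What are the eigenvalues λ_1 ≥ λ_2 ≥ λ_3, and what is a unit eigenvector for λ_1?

Step 1 — characteristic polynomial p(λ) = det(λI - Sigma) = λ³ - tr·λ² + c_1·λ - det, where tr = trace, c_1 = sum of the principal 2×2 minors, det = det(Sigma):
  tr = 4 + 9 + 3 = 16,
  c_1 = (4·9 - (-1)²) + (4·3 - (-1)²) + (9·3 - (2)²) = 35 + 11 + 23 = 69,
  det = 4·(9·3 - (2)²) - (-1)·((-1)·3 - (2)·(-1)) + (-1)·((-1)·(2) - 9·(-1)) = 4·(23) - (-1)·(-1) + (-1)·(7) = 84.
  So p(λ) = λ³ - 16λ² + 69λ - 84.
Step 2 — look for an integer root (rational root theorem: any rational root is an integer divisor of 84). Testing λ = 4:
  p(4) = 64 - 256 + 276 - 84 = 0  ✓
  Dividing out (λ - 4): p(λ) = (λ - 4)(λ² - 12λ + 21).
Step 3 — remaining eigenvalues from the quadratic λ² - 12λ + 21 = 0:
  Δ = 12² - 4·21 = 144 - 84 = 60,  λ = (12 ± √60)/2 = (12 ± 7.746)/2 ≈ 9.873 or 2.127.
  Sorted: λ_1 = 9.873,  λ_2 = 4,  λ_3 = 2.127  (check: sum = 16 = tr ✓).

Step 4 — unit eigenvector for λ_1 ≈ 9.873: v spans the null space of (Sigma - λ_1 I), whose rows are
  r_1 = (-5.873, -1, -1),  r_2 = (-1, -0.873, 2),  r_3 = (-1, 2, -6.873).
  v is orthogonal to every row, so take v ∝ r_1 × r_2 = ((-1)·(2) - (-1)·(-0.873), (-1)·(-1) - (-5.873)·(2), (-5.873)·(-0.873) - (-1)·(-1)) ≈ (-2.873, 12.746, 4.127).
  Rescale (multiply by -1 so the first nonzero entry is positive): u = (2.873, -12.746, -4.127).
  ||u|| = √((2.873)² + (-12.746)² + (-4.127)²) = √(187.746) ≈ 13.702,  v_1 = u/||u|| ≈ (0.2097, -0.9302, -0.3012) (||v_1|| = 1).

λ_1 = 9.873,  λ_2 = 4,  λ_3 = 2.127;  v_1 ≈ (0.2097, -0.9302, -0.3012)


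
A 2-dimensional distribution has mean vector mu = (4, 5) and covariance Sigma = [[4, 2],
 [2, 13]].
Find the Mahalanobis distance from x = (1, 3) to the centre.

Step 1 — centre the observation: (x - mu) = (-3, -2).

Step 2 — invert Sigma. det(Sigma) = 4·13 - (2)² = 48.
  Sigma^{-1} = (1/det) · [[d, -b], [-b, a]] = [[0.2708, -0.0417],
 [-0.0417, 0.0833]].

Step 3 — form the quadratic (x - mu)^T · Sigma^{-1} · (x - mu):
  Sigma^{-1} · (x - mu) = (-0.7292, -0.0417).
  (x - mu)^T · [Sigma^{-1} · (x - mu)] = (-3)·(-0.7292) + (-2)·(-0.0417) = 2.2708.

Step 4 — take square root: d = √(2.2708) ≈ 1.5069.

d(x, mu) = √(2.2708) ≈ 1.5069


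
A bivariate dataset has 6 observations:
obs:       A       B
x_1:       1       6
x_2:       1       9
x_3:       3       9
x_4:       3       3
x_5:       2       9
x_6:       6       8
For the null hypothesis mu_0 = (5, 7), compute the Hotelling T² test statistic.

Step 1 — sample mean vector:
  mean(A) = (1 + 1 + 3 + 3 + 2 + 6) / 6 = 16/6 = 2.6667
  mean(B) = (6 + 9 + 9 + 3 + 9 + 8) / 6 = 44/6 = 7.3333
  x̄ = (2.6667, 7.3333),  deviation x̄ - mu_0 = (2.6667, 7.3333) - (5, 7) = (-2.3333, 0.3333).

Step 2 — sample covariance matrix, S[i,j] = (1/(n-1)) · Σ_k (x_{k,i} - mean_i) · (x_{k,j} - mean_j), divisor n-1 = 5:
  S[A,A] = ((-1.6667)·(-1.6667) + (-1.6667)·(-1.6667) + (0.3333)·(0.3333) + (0.3333)·(0.3333) + (-0.6667)·(-0.6667) + (3.3333)·(3.3333)) / 5 = 17.3333/5 = 3.4667
  S[A,B] = ((-1.6667)·(-1.3333) + (-1.6667)·(1.6667) + (0.3333)·(1.6667) + (0.3333)·(-4.3333) + (-0.6667)·(1.6667) + (3.3333)·(0.6667)) / 5 = -0.3333/5 = -0.0667
  S[B,B] = ((-1.3333)·(-1.3333) + (1.6667)·(1.6667) + (1.6667)·(1.6667) + (-4.3333)·(-4.3333) + (1.6667)·(1.6667) + (0.6667)·(0.6667)) / 5 = 29.3333/5 = 5.8667
  S = [[3.4667, -0.0667],
 [-0.0667, 5.8667]].

Step 3 — invert S. det(S) = 3.4667·5.8667 - (-0.0667)² = 20.3333.
  S^{-1} = (1/det) · [[d, -b], [-b, a]] = [[0.2885, 0.0033],
 [0.0033, 0.1705]].

Step 4 — quadratic form (x̄ - mu_0)^T · S^{-1} · (x̄ - mu_0):
  S^{-1} · (x̄ - mu_0) = (-0.6721, 0.0492),
  (x̄ - mu_0)^T · [...] = (-2.3333)·(-0.6721) + (0.3333)·(0.0492) = 1.5847.

Step 5 — scale by n: T² = 6 · 1.5847 = 9.5082.

T² ≈ 9.5082


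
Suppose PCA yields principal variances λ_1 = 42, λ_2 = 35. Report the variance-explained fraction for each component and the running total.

Step 1 — total variance = trace(Sigma) = Σ λ_i = 42 + 35 = 77.

Step 2 — fraction explained by component i = λ_i / Σ λ:
  PC1: 42/77 = 0.5455
  PC2: 35/77 = 0.4545

Step 3 — cumulative fraction after k components = (λ_1 + ... + λ_k) / Σ λ:
  k = 1: 42/77 = 0.5455
  k = 2: (42 + 35)/77 = 77/77 = 1

Summary (fraction, with percent):

explained: PC1 0.5455 (54.55%), PC2 0.4545 (45.45%);  cumulative: 0.5455, 1


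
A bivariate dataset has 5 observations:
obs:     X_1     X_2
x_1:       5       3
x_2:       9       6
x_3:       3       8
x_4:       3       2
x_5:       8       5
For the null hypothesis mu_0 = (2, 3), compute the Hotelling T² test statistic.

Step 1 — sample mean vector:
  mean(X_1) = (5 + 9 + 3 + 3 + 8) / 5 = 28/5 = 5.6
  mean(X_2) = (3 + 6 + 8 + 2 + 5) / 5 = 24/5 = 4.8
  x̄ = (5.6, 4.8),  deviation x̄ - mu_0 = (5.6, 4.8) - (2, 3) = (3.6, 1.8).

Step 2 — sample covariance matrix, S[i,j] = (1/(n-1)) · Σ_k (x_{k,i} - mean_i) · (x_{k,j} - mean_j), divisor n-1 = 4:
  S[X_1,X_1] = ((-0.6)·(-0.6) + (3.4)·(3.4) + (-2.6)·(-2.6) + (-2.6)·(-2.6) + (2.4)·(2.4)) / 4 = 31.2/4 = 7.8
  S[X_1,X_2] = ((-0.6)·(-1.8) + (3.4)·(1.2) + (-2.6)·(3.2) + (-2.6)·(-2.8) + (2.4)·(0.2)) / 4 = 4.6/4 = 1.15
  S[X_2,X_2] = ((-1.8)·(-1.8) + (1.2)·(1.2) + (3.2)·(3.2) + (-2.8)·(-2.8) + (0.2)·(0.2)) / 4 = 22.8/4 = 5.7
  S = [[7.8, 1.15],
 [1.15, 5.7]].

Step 3 — invert S. det(S) = 7.8·5.7 - (1.15)² = 43.1375.
  S^{-1} = (1/det) · [[d, -b], [-b, a]] = [[0.1321, -0.0267],
 [-0.0267, 0.1808]].

Step 4 — quadratic form (x̄ - mu_0)^T · S^{-1} · (x̄ - mu_0):
  S^{-1} · (x̄ - mu_0) = (0.4277, 0.2295),
  (x̄ - mu_0)^T · [...] = (3.6)·(0.4277) + (1.8)·(0.2295) = 1.9528.

Step 5 — scale by n: T² = 5 · 1.9528 = 9.7641.

T² ≈ 9.7641


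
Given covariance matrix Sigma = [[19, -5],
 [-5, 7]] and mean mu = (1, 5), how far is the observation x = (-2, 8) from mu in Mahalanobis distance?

Step 1 — centre the observation: (x - mu) = (-3, 3).

Step 2 — invert Sigma. det(Sigma) = 19·7 - (-5)² = 108.
  Sigma^{-1} = (1/det) · [[d, -b], [-b, a]] = [[0.0648, 0.0463],
 [0.0463, 0.1759]].

Step 3 — form the quadratic (x - mu)^T · Sigma^{-1} · (x - mu):
  Sigma^{-1} · (x - mu) = (-0.0556, 0.3889).
  (x - mu)^T · [Sigma^{-1} · (x - mu)] = (-3)·(-0.0556) + (3)·(0.3889) = 1.3333.

Step 4 — take square root: d = √(1.3333) ≈ 1.1547.

d(x, mu) = √(1.3333) ≈ 1.1547


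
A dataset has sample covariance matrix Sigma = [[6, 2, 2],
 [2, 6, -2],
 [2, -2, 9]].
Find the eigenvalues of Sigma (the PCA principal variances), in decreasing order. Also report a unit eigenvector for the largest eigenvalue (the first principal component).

Step 1 — characteristic polynomial p(λ) = det(λI - Sigma) = λ³ - tr·λ² + c_1·λ - det, where tr = trace, c_1 = sum of the principal 2×2 minors, det = det(Sigma):
  tr = 6 + 6 + 9 = 21,
  c_1 = (6·6 - (2)²) + (6·9 - (2)²) + (6·9 - (-2)²) = 32 + 50 + 50 = 132,
  det = 6·(6·9 - (-2)²) - (2)·((2)·9 - (-2)·(2)) + (2)·((2)·(-2) - 6·(2)) = 6·(50) - (2)·(22) + (2)·(-16) = 224.
  So p(λ) = λ³ - 21λ² + 132λ - 224.
Step 2 — look for an integer root (rational root theorem: any rational root is an integer divisor of 224). Testing λ = 8:
  p(8) = 512 - 1344 + 1056 - 224 = 0  ✓
  Dividing out (λ - 8): p(λ) = (λ - 8)(λ² - 13λ + 28).
Step 3 — remaining eigenvalues from the quadratic λ² - 13λ + 28 = 0:
  Δ = 13² - 4·28 = 169 - 112 = 57,  λ = (13 ± √57)/2 = (13 ± 7.5498)/2 ≈ 10.2749 or 2.7251.
  Sorted: λ_1 = 10.2749,  λ_2 = 8,  λ_3 = 2.7251  (check: sum = 21 = tr ✓).

Step 4 — unit eigenvector for λ_1 ≈ 10.2749: v spans the null space of (Sigma - λ_1 I), whose rows are
  r_1 = (-4.2749, 2, 2),  r_2 = (2, -4.2749, -2),  r_3 = (2, -2, -1.2749).
  v is orthogonal to every row, so take v ∝ r_1 × r_2 = ((2)·(-2) - (2)·(-4.2749), (2)·(2) - (-4.2749)·(-2), (-4.2749)·(-4.2749) - (2)·(2)) ≈ (4.5498, -4.5498, 14.2749).
  Let u = (4.5498, -4.5498, 14.2749).
  ||u|| = √((4.5498)² + (-4.5498)² + (14.2749)²) = √(245.1752) ≈ 15.6581,  v_1 = u/||u|| ≈ (0.2906, -0.2906, 0.9117) (||v_1|| = 1).

λ_1 = 10.2749,  λ_2 = 8,  λ_3 = 2.7251;  v_1 ≈ (0.2906, -0.2906, 0.9117)


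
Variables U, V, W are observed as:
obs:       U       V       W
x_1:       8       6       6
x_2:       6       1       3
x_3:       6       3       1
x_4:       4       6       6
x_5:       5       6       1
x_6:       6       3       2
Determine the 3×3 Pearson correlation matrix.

Step 1 — column means:
  mean(U) = (8 + 6 + 6 + 4 + 5 + 6) / 6 = 35/6 = 5.8333
  mean(V) = (6 + 1 + 3 + 6 + 6 + 3) / 6 = 25/6 = 4.1667
  mean(W) = (6 + 3 + 1 + 6 + 1 + 2) / 6 = 19/6 = 3.1667

Step 2 — sample variances and covariances s[i,j] = (1/(n-1)) · Σ_k (x_{k,i} - mean_i) · (x_{k,j} - mean_j), with n-1 = 5:
  s[U,U] = ((2.1667)·(2.1667) + (0.1667)·(0.1667) + (0.1667)·(0.1667) + (-1.8333)·(-1.8333) + (-0.8333)·(-0.8333) + (0.1667)·(0.1667)) / 5 = 8.8333/5 = 1.7667
  s[U,V] = ((2.1667)·(1.8333) + (0.1667)·(-3.1667) + (0.1667)·(-1.1667) + (-1.8333)·(1.8333) + (-0.8333)·(1.8333) + (0.1667)·(-1.1667)) / 5 = -1.8333/5 = -0.3667
  s[U,W] = ((2.1667)·(2.8333) + (0.1667)·(-0.1667) + (0.1667)·(-2.1667) + (-1.8333)·(2.8333) + (-0.8333)·(-2.1667) + (0.1667)·(-1.1667)) / 5 = 2.1667/5 = 0.4333
  s[V,V] = ((1.8333)·(1.8333) + (-3.1667)·(-3.1667) + (-1.1667)·(-1.1667) + (1.8333)·(1.8333) + (1.8333)·(1.8333) + (-1.1667)·(-1.1667)) / 5 = 22.8333/5 = 4.5667
  s[V,W] = ((1.8333)·(2.8333) + (-3.1667)·(-0.1667) + (-1.1667)·(-2.1667) + (1.8333)·(2.8333) + (1.8333)·(-2.1667) + (-1.1667)·(-1.1667)) / 5 = 10.8333/5 = 2.1667
  s[W,W] = ((2.8333)·(2.8333) + (-0.1667)·(-0.1667) + (-2.1667)·(-2.1667) + (2.8333)·(2.8333) + (-2.1667)·(-2.1667) + (-1.1667)·(-1.1667)) / 5 = 26.8333/5 = 5.3667
  Sample standard deviations s_i = √(s[i,i]):
  s(U) = √(1.7667) = 1.3292
  s(V) = √(4.5667) = 2.137
  s(W) = √(5.3667) = 2.3166

Step 3 — r_{ij} = s_{ij} / (s_i · s_j):
  r[U,U] = 1 (diagonal).
  r[U,V] = -0.3667 / (1.3292 · 2.137) = -0.3667 / 2.8404 = -0.1291
  r[U,W] = 0.4333 / (1.3292 · 2.3166) = 0.4333 / 3.0791 = 0.1407
  r[V,V] = 1 (diagonal).
  r[V,W] = 2.1667 / (2.137 · 2.3166) = 2.1667 / 4.9505 = 0.4377
  r[W,W] = 1 (diagonal).

R is symmetric with unit diagonal. Assembling:

R = [[1, -0.1291, 0.1407],
 [-0.1291, 1, 0.4377],
 [0.1407, 0.4377, 1]]


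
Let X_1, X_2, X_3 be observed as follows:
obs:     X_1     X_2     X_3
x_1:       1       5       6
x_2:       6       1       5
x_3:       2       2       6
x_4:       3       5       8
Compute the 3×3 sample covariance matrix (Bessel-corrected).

Step 1 — column means:
  mean(X_1) = (1 + 6 + 2 + 3) / 4 = 12/4 = 3
  mean(X_2) = (5 + 1 + 2 + 5) / 4 = 13/4 = 3.25
  mean(X_3) = (6 + 5 + 6 + 8) / 4 = 25/4 = 6.25

Step 2 — sample covariance S[i,j] = (1/(n-1)) · Σ_k (x_{k,i} - mean_i) · (x_{k,j} - mean_j), with n-1 = 3.
  S[X_1,X_1] = ((-2)·(-2) + (3)·(3) + (-1)·(-1) + (0)·(0)) / 3 = 14/3 = 4.6667
  S[X_1,X_2] = ((-2)·(1.75) + (3)·(-2.25) + (-1)·(-1.25) + (0)·(1.75)) / 3 = -9/3 = -3
  S[X_1,X_3] = ((-2)·(-0.25) + (3)·(-1.25) + (-1)·(-0.25) + (0)·(1.75)) / 3 = -3/3 = -1
  S[X_2,X_2] = ((1.75)·(1.75) + (-2.25)·(-2.25) + (-1.25)·(-1.25) + (1.75)·(1.75)) / 3 = 12.75/3 = 4.25
  S[X_2,X_3] = ((1.75)·(-0.25) + (-2.25)·(-1.25) + (-1.25)·(-0.25) + (1.75)·(1.75)) / 3 = 5.75/3 = 1.9167
  S[X_3,X_3] = ((-0.25)·(-0.25) + (-1.25)·(-1.25) + (-0.25)·(-0.25) + (1.75)·(1.75)) / 3 = 4.75/3 = 1.5833

S is symmetric (S[j,i] = S[i,j]). Assembling:

S = [[4.6667, -3, -1],
 [-3, 4.25, 1.9167],
 [-1, 1.9167, 1.5833]]


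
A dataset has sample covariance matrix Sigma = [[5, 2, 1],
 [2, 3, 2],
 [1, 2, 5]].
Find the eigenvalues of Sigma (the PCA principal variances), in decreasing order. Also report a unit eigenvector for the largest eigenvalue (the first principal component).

Step 1 — characteristic polynomial p(λ) = det(λI - Sigma) = λ³ - tr·λ² + c_1·λ - det, where tr = trace, c_1 = sum of the principal 2×2 minors, det = det(Sigma):
  tr = 5 + 3 + 5 = 13,
  c_1 = (5·3 - (2)²) + (5·5 - (1)²) + (3·5 - (2)²) = 11 + 24 + 11 = 46,
  det = 5·(3·5 - (2)²) - (2)·((2)·5 - (2)·(1)) + (1)·((2)·(2) - 3·(1)) = 5·(11) - (2)·(8) + (1)·(1) = 40.
  So p(λ) = λ³ - 13λ² + 46λ - 40.
Step 2 — look for an integer root (rational root theorem: any rational root is an integer divisor of 40). Testing λ = 4:
  p(4) = 64 - 208 + 184 - 40 = 0  ✓
  Dividing out (λ - 4): p(λ) = (λ - 4)(λ² - 9λ + 10).
Step 3 — remaining eigenvalues from the quadratic λ² - 9λ + 10 = 0:
  Δ = 9² - 4·10 = 81 - 40 = 41,  λ = (9 ± √41)/2 = (9 ± 6.4031)/2 ≈ 7.7016 or 1.2984.
  Sorted: λ_1 = 7.7016,  λ_2 = 4,  λ_3 = 1.2984  (check: sum = 13 = tr ✓).

Step 4 — unit eigenvector for λ_1 ≈ 7.7016: v spans the null space of (Sigma - λ_1 I), whose rows are
  r_1 = (-2.7016, 2, 1),  r_2 = (2, -4.7016, 2),  r_3 = (1, 2, -2.7016).
  v is orthogonal to every row, so take v ∝ r_1 × r_2 = ((2)·(2) - (1)·(-4.7016), (1)·(2) - (-2.7016)·(2), (-2.7016)·(-4.7016) - (2)·(2)) ≈ (8.7016, 7.4031, 8.7016).
  Let u = (8.7016, 7.4031, 8.7016).
  ||u|| = √((8.7016)² + (7.4031)² + (8.7016)²) = √(206.2406) ≈ 14.3611,  v_1 = u/||u|| ≈ (0.6059, 0.5155, 0.6059) (||v_1|| = 1).

λ_1 = 7.7016,  λ_2 = 4,  λ_3 = 1.2984;  v_1 ≈ (0.6059, 0.5155, 0.6059)


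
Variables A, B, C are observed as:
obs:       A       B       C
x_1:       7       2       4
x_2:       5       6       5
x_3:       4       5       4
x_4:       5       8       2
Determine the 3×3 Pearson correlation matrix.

Step 1 — column means:
  mean(A) = (7 + 5 + 4 + 5) / 4 = 21/4 = 5.25
  mean(B) = (2 + 6 + 5 + 8) / 4 = 21/4 = 5.25
  mean(C) = (4 + 5 + 4 + 2) / 4 = 15/4 = 3.75

Step 2 — sample variances and covariances s[i,j] = (1/(n-1)) · Σ_k (x_{k,i} - mean_i) · (x_{k,j} - mean_j), with n-1 = 3:
  s[A,A] = ((1.75)·(1.75) + (-0.25)·(-0.25) + (-1.25)·(-1.25) + (-0.25)·(-0.25)) / 3 = 4.75/3 = 1.5833
  s[A,B] = ((1.75)·(-3.25) + (-0.25)·(0.75) + (-1.25)·(-0.25) + (-0.25)·(2.75)) / 3 = -6.25/3 = -2.0833
  s[A,C] = ((1.75)·(0.25) + (-0.25)·(1.25) + (-1.25)·(0.25) + (-0.25)·(-1.75)) / 3 = 0.25/3 = 0.0833
  s[B,B] = ((-3.25)·(-3.25) + (0.75)·(0.75) + (-0.25)·(-0.25) + (2.75)·(2.75)) / 3 = 18.75/3 = 6.25
  s[B,C] = ((-3.25)·(0.25) + (0.75)·(1.25) + (-0.25)·(0.25) + (2.75)·(-1.75)) / 3 = -4.75/3 = -1.5833
  s[C,C] = ((0.25)·(0.25) + (1.25)·(1.25) + (0.25)·(0.25) + (-1.75)·(-1.75)) / 3 = 4.75/3 = 1.5833
  Sample standard deviations s_i = √(s[i,i]):
  s(A) = √(1.5833) = 1.2583
  s(B) = √(6.25) = 2.5
  s(C) = √(1.5833) = 1.2583

Step 3 — r_{ij} = s_{ij} / (s_i · s_j):
  r[A,A] = 1 (diagonal).
  r[A,B] = -2.0833 / (1.2583 · 2.5) = -2.0833 / 3.1458 = -0.6623
  r[A,C] = 0.0833 / (1.2583 · 1.2583) = 0.0833 / 1.5833 = 0.0526
  r[B,B] = 1 (diagonal).
  r[B,C] = -1.5833 / (2.5 · 1.2583) = -1.5833 / 3.1458 = -0.5033
  r[C,C] = 1 (diagonal).

R is symmetric with unit diagonal. Assembling:

R = [[1, -0.6623, 0.0526],
 [-0.6623, 1, -0.5033],
 [0.0526, -0.5033, 1]]


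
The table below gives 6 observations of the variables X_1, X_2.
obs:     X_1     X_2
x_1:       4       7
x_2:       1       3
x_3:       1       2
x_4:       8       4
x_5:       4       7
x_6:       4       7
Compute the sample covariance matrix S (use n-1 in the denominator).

Step 1 — column means:
  mean(X_1) = (4 + 1 + 1 + 8 + 4 + 4) / 6 = 22/6 = 3.6667
  mean(X_2) = (7 + 3 + 2 + 4 + 7 + 7) / 6 = 30/6 = 5

Step 2 — sample covariance S[i,j] = (1/(n-1)) · Σ_k (x_{k,i} - mean_i) · (x_{k,j} - mean_j), with n-1 = 5.
  S[X_1,X_1] = ((0.3333)·(0.3333) + (-2.6667)·(-2.6667) + (-2.6667)·(-2.6667) + (4.3333)·(4.3333) + (0.3333)·(0.3333) + (0.3333)·(0.3333)) / 5 = 33.3333/5 = 6.6667
  S[X_1,X_2] = ((0.3333)·(2) + (-2.6667)·(-2) + (-2.6667)·(-3) + (4.3333)·(-1) + (0.3333)·(2) + (0.3333)·(2)) / 5 = 11/5 = 2.2
  S[X_2,X_2] = ((2)·(2) + (-2)·(-2) + (-3)·(-3) + (-1)·(-1) + (2)·(2) + (2)·(2)) / 5 = 26/5 = 5.2

S is symmetric (S[j,i] = S[i,j]). Assembling:

S = [[6.6667, 2.2],
 [2.2, 5.2]]


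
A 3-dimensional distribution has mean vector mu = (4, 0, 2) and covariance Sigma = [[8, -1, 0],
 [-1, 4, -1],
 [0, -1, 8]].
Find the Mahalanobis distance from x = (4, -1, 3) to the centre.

Step 1 — centre the observation: (x - mu) = (0, -1, 1).

Step 2 — invert Sigma (cofactor / det for 3×3, or solve directly):
  Sigma^{-1} = [[0.1292, 0.0333, 0.0042],
 [0.0333, 0.2667, 0.0333],
 [0.0042, 0.0333, 0.1292]].

Step 3 — form the quadratic (x - mu)^T · Sigma^{-1} · (x - mu):
  Sigma^{-1} · (x - mu) = (-0.0292, -0.2333, 0.0958).
  (x - mu)^T · [Sigma^{-1} · (x - mu)] = (0)·(-0.0292) + (-1)·(-0.2333) + (1)·(0.0958) = 0.3292.

Step 4 — take square root: d = √(0.3292) ≈ 0.5737.

d(x, mu) = √(0.3292) ≈ 0.5737


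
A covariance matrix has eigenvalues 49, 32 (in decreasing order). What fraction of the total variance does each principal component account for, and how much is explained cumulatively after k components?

Step 1 — total variance = trace(Sigma) = Σ λ_i = 49 + 32 = 81.

Step 2 — fraction explained by component i = λ_i / Σ λ:
  PC1: 49/81 = 0.6049
  PC2: 32/81 = 0.3951

Step 3 — cumulative fraction after k components = (λ_1 + ... + λ_k) / Σ λ:
  k = 1: 49/81 = 0.6049
  k = 2: (49 + 32)/81 = 81/81 = 1

Summary (fraction, with percent):

explained: PC1 0.6049 (60.49%), PC2 0.3951 (39.51%);  cumulative: 0.6049, 1


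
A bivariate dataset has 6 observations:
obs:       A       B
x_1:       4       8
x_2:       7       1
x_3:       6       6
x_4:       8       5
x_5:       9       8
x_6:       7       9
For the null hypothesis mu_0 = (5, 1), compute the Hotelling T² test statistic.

Step 1 — sample mean vector:
  mean(A) = (4 + 7 + 6 + 8 + 9 + 7) / 6 = 41/6 = 6.8333
  mean(B) = (8 + 1 + 6 + 5 + 8 + 9) / 6 = 37/6 = 6.1667
  x̄ = (6.8333, 6.1667),  deviation x̄ - mu_0 = (6.8333, 6.1667) - (5, 1) = (1.8333, 5.1667).

Step 2 — sample covariance matrix, S[i,j] = (1/(n-1)) · Σ_k (x_{k,i} - mean_i) · (x_{k,j} - mean_j), divisor n-1 = 5:
  S[A,A] = ((-2.8333)·(-2.8333) + (0.1667)·(0.1667) + (-0.8333)·(-0.8333) + (1.1667)·(1.1667) + (2.1667)·(2.1667) + (0.1667)·(0.1667)) / 5 = 14.8333/5 = 2.9667
  S[A,B] = ((-2.8333)·(1.8333) + (0.1667)·(-5.1667) + (-0.8333)·(-0.1667) + (1.1667)·(-1.1667) + (2.1667)·(1.8333) + (0.1667)·(2.8333)) / 5 = -2.8333/5 = -0.5667
  S[B,B] = ((1.8333)·(1.8333) + (-5.1667)·(-5.1667) + (-0.1667)·(-0.1667) + (-1.1667)·(-1.1667) + (1.8333)·(1.8333) + (2.8333)·(2.8333)) / 5 = 42.8333/5 = 8.5667
  S = [[2.9667, -0.5667],
 [-0.5667, 8.5667]].

Step 3 — invert S. det(S) = 2.9667·8.5667 - (-0.5667)² = 25.0933.
  S^{-1} = (1/det) · [[d, -b], [-b, a]] = [[0.3414, 0.0226],
 [0.0226, 0.1182]].

Step 4 — quadratic form (x̄ - mu_0)^T · S^{-1} · (x̄ - mu_0):
  S^{-1} · (x̄ - mu_0) = (0.7426, 0.6522),
  (x̄ - mu_0)^T · [...] = (1.8333)·(0.7426) + (5.1667)·(0.6522) = 4.7312.

Step 5 — scale by n: T² = 6 · 4.7312 = 28.3874.

T² ≈ 28.3874


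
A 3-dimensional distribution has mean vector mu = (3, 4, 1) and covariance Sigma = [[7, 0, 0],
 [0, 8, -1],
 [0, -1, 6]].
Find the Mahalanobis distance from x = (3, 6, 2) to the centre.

Step 1 — centre the observation: (x - mu) = (0, 2, 1).

Step 2 — invert Sigma (cofactor / det for 3×3, or solve directly):
  Sigma^{-1} = [[0.1429, 0, 0],
 [0, 0.1277, 0.0213],
 [0, 0.0213, 0.1702]].

Step 3 — form the quadratic (x - mu)^T · Sigma^{-1} · (x - mu):
  Sigma^{-1} · (x - mu) = (0, 0.2766, 0.2128).
  (x - mu)^T · [Sigma^{-1} · (x - mu)] = (0)·(0) + (2)·(0.2766) + (1)·(0.2128) = 0.766.

Step 4 — take square root: d = √(0.766) ≈ 0.8752.

d(x, mu) = √(0.766) ≈ 0.8752


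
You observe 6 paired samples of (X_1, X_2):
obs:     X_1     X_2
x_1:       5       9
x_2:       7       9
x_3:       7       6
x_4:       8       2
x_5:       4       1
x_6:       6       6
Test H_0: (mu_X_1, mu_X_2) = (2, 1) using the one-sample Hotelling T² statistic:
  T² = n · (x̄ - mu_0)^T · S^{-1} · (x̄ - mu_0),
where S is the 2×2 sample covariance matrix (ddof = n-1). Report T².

Step 1 — sample mean vector:
  mean(X_1) = (5 + 7 + 7 + 8 + 4 + 6) / 6 = 37/6 = 6.1667
  mean(X_2) = (9 + 9 + 6 + 2 + 1 + 6) / 6 = 33/6 = 5.5
  x̄ = (6.1667, 5.5),  deviation x̄ - mu_0 = (6.1667, 5.5) - (2, 1) = (4.1667, 4.5).

Step 2 — sample covariance matrix, S[i,j] = (1/(n-1)) · Σ_k (x_{k,i} - mean_i) · (x_{k,j} - mean_j), divisor n-1 = 5:
  S[X_1,X_1] = ((-1.1667)·(-1.1667) + (0.8333)·(0.8333) + (0.8333)·(0.8333) + (1.8333)·(1.8333) + (-2.1667)·(-2.1667) + (-0.1667)·(-0.1667)) / 5 = 10.8333/5 = 2.1667
  S[X_1,X_2] = ((-1.1667)·(3.5) + (0.8333)·(3.5) + (0.8333)·(0.5) + (1.8333)·(-3.5) + (-2.1667)·(-4.5) + (-0.1667)·(0.5)) / 5 = 2.5/5 = 0.5
  S[X_2,X_2] = ((3.5)·(3.5) + (3.5)·(3.5) + (0.5)·(0.5) + (-3.5)·(-3.5) + (-4.5)·(-4.5) + (0.5)·(0.5)) / 5 = 57.5/5 = 11.5
  S = [[2.1667, 0.5],
 [0.5, 11.5]].

Step 3 — invert S. det(S) = 2.1667·11.5 - (0.5)² = 24.6667.
  S^{-1} = (1/det) · [[d, -b], [-b, a]] = [[0.4662, -0.0203],
 [-0.0203, 0.0878]].

Step 4 — quadratic form (x̄ - mu_0)^T · S^{-1} · (x̄ - mu_0):
  S^{-1} · (x̄ - mu_0) = (1.8514, 0.3108),
  (x̄ - mu_0)^T · [...] = (4.1667)·(1.8514) + (4.5)·(0.3108) = 9.1126.

Step 5 — scale by n: T² = 6 · 9.1126 = 54.6757.

T² ≈ 54.6757


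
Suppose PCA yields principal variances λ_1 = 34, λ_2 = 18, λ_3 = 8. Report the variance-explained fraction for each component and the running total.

Step 1 — total variance = trace(Sigma) = Σ λ_i = 34 + 18 + 8 = 60.

Step 2 — fraction explained by component i = λ_i / Σ λ:
  PC1: 34/60 = 0.5667
  PC2: 18/60 = 0.3
  PC3: 8/60 = 0.1333

Step 3 — cumulative fraction after k components = (λ_1 + ... + λ_k) / Σ λ:
  k = 1: 34/60 = 0.5667
  k = 2: (34 + 18)/60 = 52/60 = 0.8667
  k = 3: (34 + 18 + 8)/60 = 60/60 = 1

Summary (fraction, with percent):

explained: PC1 0.5667 (56.67%), PC2 0.3 (30%), PC3 0.1333 (13.33%);  cumulative: 0.5667, 0.8667, 1


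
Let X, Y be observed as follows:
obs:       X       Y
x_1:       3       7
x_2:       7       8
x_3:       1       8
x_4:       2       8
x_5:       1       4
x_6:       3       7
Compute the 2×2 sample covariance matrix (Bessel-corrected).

Step 1 — column means:
  mean(X) = (3 + 7 + 1 + 2 + 1 + 3) / 6 = 17/6 = 2.8333
  mean(Y) = (7 + 8 + 8 + 8 + 4 + 7) / 6 = 42/6 = 7

Step 2 — sample covariance S[i,j] = (1/(n-1)) · Σ_k (x_{k,i} - mean_i) · (x_{k,j} - mean_j), with n-1 = 5.
  S[X,X] = ((0.1667)·(0.1667) + (4.1667)·(4.1667) + (-1.8333)·(-1.8333) + (-0.8333)·(-0.8333) + (-1.8333)·(-1.8333) + (0.1667)·(0.1667)) / 5 = 24.8333/5 = 4.9667
  S[X,Y] = ((0.1667)·(0) + (4.1667)·(1) + (-1.8333)·(1) + (-0.8333)·(1) + (-1.8333)·(-3) + (0.1667)·(0)) / 5 = 7/5 = 1.4
  S[Y,Y] = ((0)·(0) + (1)·(1) + (1)·(1) + (1)·(1) + (-3)·(-3) + (0)·(0)) / 5 = 12/5 = 2.4

S is symmetric (S[j,i] = S[i,j]). Assembling:

S = [[4.9667, 1.4],
 [1.4, 2.4]]


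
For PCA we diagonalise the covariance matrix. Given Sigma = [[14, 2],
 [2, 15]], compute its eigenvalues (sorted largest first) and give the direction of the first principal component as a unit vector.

Step 1 — characteristic polynomial of 2×2 Sigma:
  det(Sigma - λI) = λ² - trace · λ + det = 0.
  trace = 14 + 15 = 29, det = 14·15 - (2)² = 206.
Step 2 — discriminant:
  Δ = trace² - 4·det = 841 - 824 = 17.
Step 3 — eigenvalues:
  λ = (trace ± √Δ)/2 = (29 ± 4.1231)/2,
  λ_1 = 16.5616,  λ_2 = 12.4384.

Step 4 — unit eigenvector for λ_1: solve (Sigma - λ_1 I)v = 0. First row:
  (14 - 16.5616)·v_x + (2)·v_y = 0, i.e. (-2.5616)·v_x + (2)·v_y = 0,
  so v ∝ (b, λ_1 - a) = (2, 2.5616) = u.
  ||u|| = √((2)² + (2.5616)²) = √(10.5616) ≈ 3.2499,
  v_1 = u/||u|| ≈ (0.6154, 0.7882) (||v_1|| = 1).

λ_1 = 16.5616,  λ_2 = 12.4384;  v_1 ≈ (0.6154, 0.7882)


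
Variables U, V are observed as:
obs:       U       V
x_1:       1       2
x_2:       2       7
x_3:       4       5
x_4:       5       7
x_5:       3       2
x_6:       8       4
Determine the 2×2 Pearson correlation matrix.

Step 1 — column means:
  mean(U) = (1 + 2 + 4 + 5 + 3 + 8) / 6 = 23/6 = 3.8333
  mean(V) = (2 + 7 + 5 + 7 + 2 + 4) / 6 = 27/6 = 4.5

Step 2 — sample variances and covariances s[i,j] = (1/(n-1)) · Σ_k (x_{k,i} - mean_i) · (x_{k,j} - mean_j), with n-1 = 5:
  s[U,U] = ((-2.8333)·(-2.8333) + (-1.8333)·(-1.8333) + (0.1667)·(0.1667) + (1.1667)·(1.1667) + (-0.8333)·(-0.8333) + (4.1667)·(4.1667)) / 5 = 30.8333/5 = 6.1667
  s[U,V] = ((-2.8333)·(-2.5) + (-1.8333)·(2.5) + (0.1667)·(0.5) + (1.1667)·(2.5) + (-0.8333)·(-2.5) + (4.1667)·(-0.5)) / 5 = 5.5/5 = 1.1
  s[V,V] = ((-2.5)·(-2.5) + (2.5)·(2.5) + (0.5)·(0.5) + (2.5)·(2.5) + (-2.5)·(-2.5) + (-0.5)·(-0.5)) / 5 = 25.5/5 = 5.1
  Sample standard deviations s_i = √(s[i,i]):
  s(U) = √(6.1667) = 2.4833
  s(V) = √(5.1) = 2.2583

Step 3 — r_{ij} = s_{ij} / (s_i · s_j):
  r[U,U] = 1 (diagonal).
  r[U,V] = 1.1 / (2.4833 · 2.2583) = 1.1 / 5.608 = 0.1961
  r[V,V] = 1 (diagonal).

R is symmetric with unit diagonal. Assembling:

R = [[1, 0.1961],
 [0.1961, 1]]


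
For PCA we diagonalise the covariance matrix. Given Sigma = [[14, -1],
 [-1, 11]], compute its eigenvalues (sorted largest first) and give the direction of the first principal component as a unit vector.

Step 1 — characteristic polynomial of 2×2 Sigma:
  det(Sigma - λI) = λ² - trace · λ + det = 0.
  trace = 14 + 11 = 25, det = 14·11 - (-1)² = 153.
Step 2 — discriminant:
  Δ = trace² - 4·det = 625 - 612 = 13.
Step 3 — eigenvalues:
  λ = (trace ± √Δ)/2 = (25 ± 3.6056)/2,
  λ_1 = 14.3028,  λ_2 = 10.6972.

Step 4 — unit eigenvector for λ_1: solve (Sigma - λ_1 I)v = 0. First row:
  (14 - 14.3028)·v_x + (-1)·v_y = 0, i.e. (-0.3028)·v_x + (-1)·v_y = 0,
  so v ∝ (b, λ_1 - a) = (-1, 0.3028); multiply by -1 so the first entry is positive: u = (1, -0.3028).
  ||u|| = √((1)² + (-0.3028)²) = √(1.0917) ≈ 1.0448,
  v_1 = u/||u|| ≈ (0.9571, -0.2898) (||v_1|| = 1).

λ_1 = 14.3028,  λ_2 = 10.6972;  v_1 ≈ (0.9571, -0.2898)


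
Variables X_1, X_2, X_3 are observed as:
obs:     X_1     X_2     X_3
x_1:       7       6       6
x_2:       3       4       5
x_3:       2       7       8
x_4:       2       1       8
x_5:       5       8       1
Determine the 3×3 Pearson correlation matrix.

Step 1 — column means:
  mean(X_1) = (7 + 3 + 2 + 2 + 5) / 5 = 19/5 = 3.8
  mean(X_2) = (6 + 4 + 7 + 1 + 8) / 5 = 26/5 = 5.2
  mean(X_3) = (6 + 5 + 8 + 8 + 1) / 5 = 28/5 = 5.6

Step 2 — sample variances and covariances s[i,j] = (1/(n-1)) · Σ_k (x_{k,i} - mean_i) · (x_{k,j} - mean_j), with n-1 = 4:
  s[X_1,X_1] = ((3.2)·(3.2) + (-0.8)·(-0.8) + (-1.8)·(-1.8) + (-1.8)·(-1.8) + (1.2)·(1.2)) / 4 = 18.8/4 = 4.7
  s[X_1,X_2] = ((3.2)·(0.8) + (-0.8)·(-1.2) + (-1.8)·(1.8) + (-1.8)·(-4.2) + (1.2)·(2.8)) / 4 = 11.2/4 = 2.8
  s[X_1,X_3] = ((3.2)·(0.4) + (-0.8)·(-0.6) + (-1.8)·(2.4) + (-1.8)·(2.4) + (1.2)·(-4.6)) / 4 = -12.4/4 = -3.1
  s[X_2,X_2] = ((0.8)·(0.8) + (-1.2)·(-1.2) + (1.8)·(1.8) + (-4.2)·(-4.2) + (2.8)·(2.8)) / 4 = 30.8/4 = 7.7
  s[X_2,X_3] = ((0.8)·(0.4) + (-1.2)·(-0.6) + (1.8)·(2.4) + (-4.2)·(2.4) + (2.8)·(-4.6)) / 4 = -17.6/4 = -4.4
  s[X_3,X_3] = ((0.4)·(0.4) + (-0.6)·(-0.6) + (2.4)·(2.4) + (2.4)·(2.4) + (-4.6)·(-4.6)) / 4 = 33.2/4 = 8.3
  Sample standard deviations s_i = √(s[i,i]):
  s(X_1) = √(4.7) = 2.1679
  s(X_2) = √(7.7) = 2.7749
  s(X_3) = √(8.3) = 2.881

Step 3 — r_{ij} = s_{ij} / (s_i · s_j):
  r[X_1,X_1] = 1 (diagonal).
  r[X_1,X_2] = 2.8 / (2.1679 · 2.7749) = 2.8 / 6.0158 = 0.4654
  r[X_1,X_3] = -3.1 / (2.1679 · 2.881) = -3.1 / 6.2458 = -0.4963
  r[X_2,X_2] = 1 (diagonal).
  r[X_2,X_3] = -4.4 / (2.7749 · 2.881) = -4.4 / 7.9944 = -0.5504
  r[X_3,X_3] = 1 (diagonal).

R is symmetric with unit diagonal. Assembling:

R = [[1, 0.4654, -0.4963],
 [0.4654, 1, -0.5504],
 [-0.4963, -0.5504, 1]]


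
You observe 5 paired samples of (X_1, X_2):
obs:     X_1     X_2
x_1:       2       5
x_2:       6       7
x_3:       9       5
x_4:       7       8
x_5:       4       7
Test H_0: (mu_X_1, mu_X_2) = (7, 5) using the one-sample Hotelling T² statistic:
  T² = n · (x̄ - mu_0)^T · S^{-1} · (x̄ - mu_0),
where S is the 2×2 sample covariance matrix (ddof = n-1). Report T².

Step 1 — sample mean vector:
  mean(X_1) = (2 + 6 + 9 + 7 + 4) / 5 = 28/5 = 5.6
  mean(X_2) = (5 + 7 + 5 + 8 + 7) / 5 = 32/5 = 6.4
  x̄ = (5.6, 6.4),  deviation x̄ - mu_0 = (5.6, 6.4) - (7, 5) = (-1.4, 1.4).

Step 2 — sample covariance matrix, S[i,j] = (1/(n-1)) · Σ_k (x_{k,i} - mean_i) · (x_{k,j} - mean_j), divisor n-1 = 4:
  S[X_1,X_1] = ((-3.6)·(-3.6) + (0.4)·(0.4) + (3.4)·(3.4) + (1.4)·(1.4) + (-1.6)·(-1.6)) / 4 = 29.2/4 = 7.3
  S[X_1,X_2] = ((-3.6)·(-1.4) + (0.4)·(0.6) + (3.4)·(-1.4) + (1.4)·(1.6) + (-1.6)·(0.6)) / 4 = 1.8/4 = 0.45
  S[X_2,X_2] = ((-1.4)·(-1.4) + (0.6)·(0.6) + (-1.4)·(-1.4) + (1.6)·(1.6) + (0.6)·(0.6)) / 4 = 7.2/4 = 1.8
  S = [[7.3, 0.45],
 [0.45, 1.8]].

Step 3 — invert S. det(S) = 7.3·1.8 - (0.45)² = 12.9375.
  S^{-1} = (1/det) · [[d, -b], [-b, a]] = [[0.1391, -0.0348],
 [-0.0348, 0.5643]].

Step 4 — quadratic form (x̄ - mu_0)^T · S^{-1} · (x̄ - mu_0):
  S^{-1} · (x̄ - mu_0) = (-0.2435, 0.8386),
  (x̄ - mu_0)^T · [...] = (-1.4)·(-0.2435) + (1.4)·(0.8386) = 1.515.

Step 5 — scale by n: T² = 5 · 1.515 = 7.5749.

T² ≈ 7.5749


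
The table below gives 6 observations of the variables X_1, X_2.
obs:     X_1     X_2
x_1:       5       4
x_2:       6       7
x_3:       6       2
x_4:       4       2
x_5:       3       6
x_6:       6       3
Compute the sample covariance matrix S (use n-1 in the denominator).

Step 1 — column means:
  mean(X_1) = (5 + 6 + 6 + 4 + 3 + 6) / 6 = 30/6 = 5
  mean(X_2) = (4 + 7 + 2 + 2 + 6 + 3) / 6 = 24/6 = 4

Step 2 — sample covariance S[i,j] = (1/(n-1)) · Σ_k (x_{k,i} - mean_i) · (x_{k,j} - mean_j), with n-1 = 5.
  S[X_1,X_1] = ((0)·(0) + (1)·(1) + (1)·(1) + (-1)·(-1) + (-2)·(-2) + (1)·(1)) / 5 = 8/5 = 1.6
  S[X_1,X_2] = ((0)·(0) + (1)·(3) + (1)·(-2) + (-1)·(-2) + (-2)·(2) + (1)·(-1)) / 5 = -2/5 = -0.4
  S[X_2,X_2] = ((0)·(0) + (3)·(3) + (-2)·(-2) + (-2)·(-2) + (2)·(2) + (-1)·(-1)) / 5 = 22/5 = 4.4

S is symmetric (S[j,i] = S[i,j]). Assembling:

S = [[1.6, -0.4],
 [-0.4, 4.4]]


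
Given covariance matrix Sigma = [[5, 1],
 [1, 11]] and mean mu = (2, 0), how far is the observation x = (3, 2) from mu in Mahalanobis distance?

Step 1 — centre the observation: (x - mu) = (1, 2).

Step 2 — invert Sigma. det(Sigma) = 5·11 - (1)² = 54.
  Sigma^{-1} = (1/det) · [[d, -b], [-b, a]] = [[0.2037, -0.0185],
 [-0.0185, 0.0926]].

Step 3 — form the quadratic (x - mu)^T · Sigma^{-1} · (x - mu):
  Sigma^{-1} · (x - mu) = (0.1667, 0.1667).
  (x - mu)^T · [Sigma^{-1} · (x - mu)] = (1)·(0.1667) + (2)·(0.1667) = 0.5.

Step 4 — take square root: d = √(0.5) ≈ 0.7071.

d(x, mu) = √(0.5) ≈ 0.7071


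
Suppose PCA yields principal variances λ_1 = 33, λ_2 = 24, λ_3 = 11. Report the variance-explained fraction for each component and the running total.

Step 1 — total variance = trace(Sigma) = Σ λ_i = 33 + 24 + 11 = 68.

Step 2 — fraction explained by component i = λ_i / Σ λ:
  PC1: 33/68 = 0.4853
  PC2: 24/68 = 0.3529
  PC3: 11/68 = 0.1618

Step 3 — cumulative fraction after k components = (λ_1 + ... + λ_k) / Σ λ:
  k = 1: 33/68 = 0.4853
  k = 2: (33 + 24)/68 = 57/68 = 0.8382
  k = 3: (33 + 24 + 11)/68 = 68/68 = 1

Summary (fraction, with percent):

explained: PC1 0.4853 (48.53%), PC2 0.3529 (35.29%), PC3 0.1618 (16.18%);  cumulative: 0.4853, 0.8382, 1


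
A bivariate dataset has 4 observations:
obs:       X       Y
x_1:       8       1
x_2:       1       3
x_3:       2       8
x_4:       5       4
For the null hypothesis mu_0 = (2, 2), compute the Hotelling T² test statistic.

Step 1 — sample mean vector:
  mean(X) = (8 + 1 + 2 + 5) / 4 = 16/4 = 4
  mean(Y) = (1 + 3 + 8 + 4) / 4 = 16/4 = 4
  x̄ = (4, 4),  deviation x̄ - mu_0 = (4, 4) - (2, 2) = (2, 2).

Step 2 — sample covariance matrix, S[i,j] = (1/(n-1)) · Σ_k (x_{k,i} - mean_i) · (x_{k,j} - mean_j), divisor n-1 = 3:
  S[X,X] = ((4)·(4) + (-3)·(-3) + (-2)·(-2) + (1)·(1)) / 3 = 30/3 = 10
  S[X,Y] = ((4)·(-3) + (-3)·(-1) + (-2)·(4) + (1)·(0)) / 3 = -17/3 = -5.6667
  S[Y,Y] = ((-3)·(-3) + (-1)·(-1) + (4)·(4) + (0)·(0)) / 3 = 26/3 = 8.6667
  S = [[10, -5.6667],
 [-5.6667, 8.6667]].

Step 3 — invert S. det(S) = 10·8.6667 - (-5.6667)² = 54.5556.
  S^{-1} = (1/det) · [[d, -b], [-b, a]] = [[0.1589, 0.1039],
 [0.1039, 0.1833]].

Step 4 — quadratic form (x̄ - mu_0)^T · S^{-1} · (x̄ - mu_0):
  S^{-1} · (x̄ - mu_0) = (0.5255, 0.5743),
  (x̄ - mu_0)^T · [...] = (2)·(0.5255) + (2)·(0.5743) = 2.1996.

Step 5 — scale by n: T² = 4 · 2.1996 = 8.7984.

T² ≈ 8.7984


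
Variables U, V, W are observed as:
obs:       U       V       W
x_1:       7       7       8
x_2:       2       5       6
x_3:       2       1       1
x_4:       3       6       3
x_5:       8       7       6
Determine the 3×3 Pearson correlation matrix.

Step 1 — column means:
  mean(U) = (7 + 2 + 2 + 3 + 8) / 5 = 22/5 = 4.4
  mean(V) = (7 + 5 + 1 + 6 + 7) / 5 = 26/5 = 5.2
  mean(W) = (8 + 6 + 1 + 3 + 6) / 5 = 24/5 = 4.8

Step 2 — sample variances and covariances s[i,j] = (1/(n-1)) · Σ_k (x_{k,i} - mean_i) · (x_{k,j} - mean_j), with n-1 = 4:
  s[U,U] = ((2.6)·(2.6) + (-2.4)·(-2.4) + (-2.4)·(-2.4) + (-1.4)·(-1.4) + (3.6)·(3.6)) / 4 = 33.2/4 = 8.3
  s[U,V] = ((2.6)·(1.8) + (-2.4)·(-0.2) + (-2.4)·(-4.2) + (-1.4)·(0.8) + (3.6)·(1.8)) / 4 = 20.6/4 = 5.15
  s[U,W] = ((2.6)·(3.2) + (-2.4)·(1.2) + (-2.4)·(-3.8) + (-1.4)·(-1.8) + (3.6)·(1.2)) / 4 = 21.4/4 = 5.35
  s[V,V] = ((1.8)·(1.8) + (-0.2)·(-0.2) + (-4.2)·(-4.2) + (0.8)·(0.8) + (1.8)·(1.8)) / 4 = 24.8/4 = 6.2
  s[V,W] = ((1.8)·(3.2) + (-0.2)·(1.2) + (-4.2)·(-3.8) + (0.8)·(-1.8) + (1.8)·(1.2)) / 4 = 22.2/4 = 5.55
  s[W,W] = ((3.2)·(3.2) + (1.2)·(1.2) + (-3.8)·(-3.8) + (-1.8)·(-1.8) + (1.2)·(1.2)) / 4 = 30.8/4 = 7.7
  Sample standard deviations s_i = √(s[i,i]):
  s(U) = √(8.3) = 2.881
  s(V) = √(6.2) = 2.49
  s(W) = √(7.7) = 2.7749

Step 3 — r_{ij} = s_{ij} / (s_i · s_j):
  r[U,U] = 1 (diagonal).
  r[U,V] = 5.15 / (2.881 · 2.49) = 5.15 / 7.1736 = 0.7179
  r[U,W] = 5.35 / (2.881 · 2.7749) = 5.35 / 7.9944 = 0.6692
  r[V,V] = 1 (diagonal).
  r[V,W] = 5.55 / (2.49 · 2.7749) = 5.55 / 6.9094 = 0.8033
  r[W,W] = 1 (diagonal).

R is symmetric with unit diagonal. Assembling:

R = [[1, 0.7179, 0.6692],
 [0.7179, 1, 0.8033],
 [0.6692, 0.8033, 1]]


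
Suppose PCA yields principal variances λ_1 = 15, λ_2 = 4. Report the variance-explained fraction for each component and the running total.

Step 1 — total variance = trace(Sigma) = Σ λ_i = 15 + 4 = 19.

Step 2 — fraction explained by component i = λ_i / Σ λ:
  PC1: 15/19 = 0.7895
  PC2: 4/19 = 0.2105

Step 3 — cumulative fraction after k components = (λ_1 + ... + λ_k) / Σ λ:
  k = 1: 15/19 = 0.7895
  k = 2: (15 + 4)/19 = 19/19 = 1

Summary (fraction, with percent):

explained: PC1 0.7895 (78.95%), PC2 0.2105 (21.05%);  cumulative: 0.7895, 1


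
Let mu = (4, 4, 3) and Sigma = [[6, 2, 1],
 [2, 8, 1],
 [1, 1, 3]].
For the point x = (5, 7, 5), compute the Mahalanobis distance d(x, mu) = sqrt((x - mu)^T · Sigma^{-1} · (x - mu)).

Step 1 — centre the observation: (x - mu) = (1, 3, 2).

Step 2 — invert Sigma (cofactor / det for 3×3, or solve directly):
  Sigma^{-1} = [[0.1885, -0.041, -0.0492],
 [-0.041, 0.1393, -0.0328],
 [-0.0492, -0.0328, 0.3607]].

Step 3 — form the quadratic (x - mu)^T · Sigma^{-1} · (x - mu):
  Sigma^{-1} · (x - mu) = (-0.0328, 0.3115, 0.5738).
  (x - mu)^T · [Sigma^{-1} · (x - mu)] = (1)·(-0.0328) + (3)·(0.3115) + (2)·(0.5738) = 2.0492.

Step 4 — take square root: d = √(2.0492) ≈ 1.4315.

d(x, mu) = √(2.0492) ≈ 1.4315


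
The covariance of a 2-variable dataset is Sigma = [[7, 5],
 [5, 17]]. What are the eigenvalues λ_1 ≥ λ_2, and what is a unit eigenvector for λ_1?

Step 1 — characteristic polynomial of 2×2 Sigma:
  det(Sigma - λI) = λ² - trace · λ + det = 0.
  trace = 7 + 17 = 24, det = 7·17 - (5)² = 94.
Step 2 — discriminant:
  Δ = trace² - 4·det = 576 - 376 = 200.
Step 3 — eigenvalues:
  λ = (trace ± √Δ)/2 = (24 ± 14.1421)/2,
  λ_1 = 19.0711,  λ_2 = 4.9289.

Step 4 — unit eigenvector for λ_1: solve (Sigma - λ_1 I)v = 0. First row:
  (7 - 19.0711)·v_x + (5)·v_y = 0, i.e. (-12.0711)·v_x + (5)·v_y = 0,
  so v ∝ (b, λ_1 - a) = (5, 12.0711) = u.
  ||u|| = √((5)² + (12.0711)²) = √(170.7107) ≈ 13.0656,
  v_1 = u/||u|| ≈ (0.3827, 0.9239) (||v_1|| = 1).

λ_1 = 19.0711,  λ_2 = 4.9289;  v_1 ≈ (0.3827, 0.9239)


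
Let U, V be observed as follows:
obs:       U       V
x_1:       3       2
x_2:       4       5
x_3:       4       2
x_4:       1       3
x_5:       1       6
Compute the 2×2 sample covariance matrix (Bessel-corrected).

Step 1 — column means:
  mean(U) = (3 + 4 + 4 + 1 + 1) / 5 = 13/5 = 2.6
  mean(V) = (2 + 5 + 2 + 3 + 6) / 5 = 18/5 = 3.6

Step 2 — sample covariance S[i,j] = (1/(n-1)) · Σ_k (x_{k,i} - mean_i) · (x_{k,j} - mean_j), with n-1 = 4.
  S[U,U] = ((0.4)·(0.4) + (1.4)·(1.4) + (1.4)·(1.4) + (-1.6)·(-1.6) + (-1.6)·(-1.6)) / 4 = 9.2/4 = 2.3
  S[U,V] = ((0.4)·(-1.6) + (1.4)·(1.4) + (1.4)·(-1.6) + (-1.6)·(-0.6) + (-1.6)·(2.4)) / 4 = -3.8/4 = -0.95
  S[V,V] = ((-1.6)·(-1.6) + (1.4)·(1.4) + (-1.6)·(-1.6) + (-0.6)·(-0.6) + (2.4)·(2.4)) / 4 = 13.2/4 = 3.3

S is symmetric (S[j,i] = S[i,j]). Assembling:

S = [[2.3, -0.95],
 [-0.95, 3.3]]


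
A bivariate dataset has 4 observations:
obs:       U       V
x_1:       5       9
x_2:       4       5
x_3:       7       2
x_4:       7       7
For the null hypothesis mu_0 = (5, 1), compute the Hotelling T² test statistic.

Step 1 — sample mean vector:
  mean(U) = (5 + 4 + 7 + 7) / 4 = 23/4 = 5.75
  mean(V) = (9 + 5 + 2 + 7) / 4 = 23/4 = 5.75
  x̄ = (5.75, 5.75),  deviation x̄ - mu_0 = (5.75, 5.75) - (5, 1) = (0.75, 4.75).

Step 2 — sample covariance matrix, S[i,j] = (1/(n-1)) · Σ_k (x_{k,i} - mean_i) · (x_{k,j} - mean_j), divisor n-1 = 3:
  S[U,U] = ((-0.75)·(-0.75) + (-1.75)·(-1.75) + (1.25)·(1.25) + (1.25)·(1.25)) / 3 = 6.75/3 = 2.25
  S[U,V] = ((-0.75)·(3.25) + (-1.75)·(-0.75) + (1.25)·(-3.75) + (1.25)·(1.25)) / 3 = -4.25/3 = -1.4167
  S[V,V] = ((3.25)·(3.25) + (-0.75)·(-0.75) + (-3.75)·(-3.75) + (1.25)·(1.25)) / 3 = 26.75/3 = 8.9167
  S = [[2.25, -1.4167],
 [-1.4167, 8.9167]].

Step 3 — invert S. det(S) = 2.25·8.9167 - (-1.4167)² = 18.0556.
  S^{-1} = (1/det) · [[d, -b], [-b, a]] = [[0.4938, 0.0785],
 [0.0785, 0.1246]].

Step 4 — quadratic form (x̄ - mu_0)^T · S^{-1} · (x̄ - mu_0):
  S^{-1} · (x̄ - mu_0) = (0.7431, 0.6508),
  (x̄ - mu_0)^T · [...] = (0.75)·(0.7431) + (4.75)·(0.6508) = 3.6485.

Step 5 — scale by n: T² = 4 · 3.6485 = 14.5938.

T² ≈ 14.5938


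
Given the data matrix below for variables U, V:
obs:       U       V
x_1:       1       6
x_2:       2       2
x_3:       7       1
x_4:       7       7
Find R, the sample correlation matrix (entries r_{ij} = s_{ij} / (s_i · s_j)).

Step 1 — column means:
  mean(U) = (1 + 2 + 7 + 7) / 4 = 17/4 = 4.25
  mean(V) = (6 + 2 + 1 + 7) / 4 = 16/4 = 4

Step 2 — sample variances and covariances s[i,j] = (1/(n-1)) · Σ_k (x_{k,i} - mean_i) · (x_{k,j} - mean_j), with n-1 = 3:
  s[U,U] = ((-3.25)·(-3.25) + (-2.25)·(-2.25) + (2.75)·(2.75) + (2.75)·(2.75)) / 3 = 30.75/3 = 10.25
  s[U,V] = ((-3.25)·(2) + (-2.25)·(-2) + (2.75)·(-3) + (2.75)·(3)) / 3 = -2/3 = -0.6667
  s[V,V] = ((2)·(2) + (-2)·(-2) + (-3)·(-3) + (3)·(3)) / 3 = 26/3 = 8.6667
  Sample standard deviations s_i = √(s[i,i]):
  s(U) = √(10.25) = 3.2016
  s(V) = √(8.6667) = 2.9439

Step 3 — r_{ij} = s_{ij} / (s_i · s_j):
  r[U,U] = 1 (diagonal).
  r[U,V] = -0.6667 / (3.2016 · 2.9439) = -0.6667 / 9.4251 = -0.0707
  r[V,V] = 1 (diagonal).

R is symmetric with unit diagonal. Assembling:

R = [[1, -0.0707],
 [-0.0707, 1]]
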